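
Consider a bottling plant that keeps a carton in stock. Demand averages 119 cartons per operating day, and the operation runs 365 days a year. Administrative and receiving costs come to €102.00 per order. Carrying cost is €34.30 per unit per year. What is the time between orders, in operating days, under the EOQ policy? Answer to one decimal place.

T ≈ 4.3 days

Annual demand D = 119 × 365 = 43,435.
The optimal lot size = √(2DS/H) = √(2 × 43,435 × 102 / 34.3) ≈ 508.26.
Cycle time = Q*/D × 365 = 508.26 / 43,435 × 365 ≈ 4.271 days.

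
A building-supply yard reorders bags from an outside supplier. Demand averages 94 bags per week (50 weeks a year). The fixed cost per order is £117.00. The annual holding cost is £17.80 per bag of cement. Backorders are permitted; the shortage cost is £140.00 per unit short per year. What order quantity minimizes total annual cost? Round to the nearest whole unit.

Q* ≈ 264 bags

Annual demand D = 94 × 50 = 4,700.
With planned backorders, Q* = √(2DS/H) · √((H+B)/B).
√(2DS/H) = √(2 × 4,700 × 117 / 17.8) = 248.569.
√((H+B)/B) = √((17.8+140)/140) = 1.0617.
Q* ≈ 263.898.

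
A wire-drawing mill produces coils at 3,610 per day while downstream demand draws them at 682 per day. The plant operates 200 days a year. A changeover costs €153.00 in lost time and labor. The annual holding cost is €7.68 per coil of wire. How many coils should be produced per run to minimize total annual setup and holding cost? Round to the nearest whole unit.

Annual demand D = 682 × 200 = 136,400.
Production build-up factor (1 − d/p) = 1 − 682/3,610 = 0.8111.
Q* = √(2DS / (H(1 − d/p))) = √(2 × 136,400 × 153 / (7.68 × 0.8111)).
= √(41,738,400 / 6.2291) ≈ 2588.543.

Q* ≈ 2,589 coils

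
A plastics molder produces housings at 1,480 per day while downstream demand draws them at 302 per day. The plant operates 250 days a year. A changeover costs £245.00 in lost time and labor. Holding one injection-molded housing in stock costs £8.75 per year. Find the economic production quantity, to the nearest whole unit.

Annual demand D = 302 × 250 = 75,500.
Production build-up factor (1 − d/p) = 1 − 302/1,480 = 0.7959.
Q* = √(2DS / (H(1 − d/p))) = √(2 × 75,500 × 245 / (8.75 × 0.7959)).
= √(36,995,000 / 6.9645) ≈ 2304.760.

Q* ≈ 2,305 housings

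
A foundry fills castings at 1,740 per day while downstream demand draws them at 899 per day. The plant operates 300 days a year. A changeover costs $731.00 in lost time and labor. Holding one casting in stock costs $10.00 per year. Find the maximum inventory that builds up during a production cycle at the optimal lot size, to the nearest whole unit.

I_max ≈ 4,366 castings

Annual demand D = 899 × 300 = 269,700.
Production build-up factor (1 − d/p) = 1 − 899/1,740 = 0.4833.
Q* = √(2DS / (H(1 − d/p))) = √(2 × 269,700 × 731 / (10 × 0.4833)).
= √(394,301,400 / 4.8333) ≈ 9032.143.
Maximum inventory = Q*(1 − d/p) = 9032.143 × 0.4833 ≈ 4365.536.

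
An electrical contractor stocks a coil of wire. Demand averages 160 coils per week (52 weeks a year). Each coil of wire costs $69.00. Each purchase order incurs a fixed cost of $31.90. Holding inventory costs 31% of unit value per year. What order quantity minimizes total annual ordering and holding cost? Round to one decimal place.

Annual demand D = 160 × 52 = 8,320.
Holding cost H = 0.31 × $69.00 = $21.3900 per unit per year.
EOQ = √(2DS / H) = √(2 × 8,320 × 31.9 / 21.39).
= √(530,816 / 21.39) = √24,816.0823 ≈ 157.531.

Q* ≈ 157.5 coils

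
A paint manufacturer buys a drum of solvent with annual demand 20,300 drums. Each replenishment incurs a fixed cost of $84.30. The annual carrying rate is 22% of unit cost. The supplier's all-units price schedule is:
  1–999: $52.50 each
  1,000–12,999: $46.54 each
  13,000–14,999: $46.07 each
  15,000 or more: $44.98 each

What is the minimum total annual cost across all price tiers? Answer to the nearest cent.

TC* ≈ $951,592.69

Holding cost per unit per year at price C is H = 0.22·C.
For each price level, check whether its EOQ is feasible; otherwise the best quantity at that price is the breakpoint.
EOQ at $52.50 = 544.4 (feasible in tier 1): TC = 20,300×$52.50 + (20,300/544.4)×84.3 + (544.4/2)×0.22×$52.50 = $1,072,037.35.
EOQ at $46.54 = 578.2 < 1000, so use break Q=1000: TC = 20,300×$46.54 + (20,300/1000.0)×84.3 + (1000.0/2)×0.22×$46.54 = $951,592.69.
EOQ at $46.07 = 581.1 < 13000, so use break Q=13000: TC = 20,300×$46.07 + (20,300/13000.0)×84.3 + (13000.0/2)×0.22×$46.07 = $1,001,232.74.
EOQ at $44.98 = 588.1 < 15000, so use break Q=15000: TC = 20,300×$44.98 + (20,300/15000.0)×84.3 + (15000.0/2)×0.22×$44.98 = $987,425.09.
Lowest total cost among the candidates is at Q = 1000.0.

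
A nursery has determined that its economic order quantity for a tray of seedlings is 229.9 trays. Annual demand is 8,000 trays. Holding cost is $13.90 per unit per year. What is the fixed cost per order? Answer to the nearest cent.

S ≈ $45.92

Squaring Q* = √(2DS/H) gives Q*² = 2DS/H.
From Q* = √(2DS/H): S = Q*²H / (2D) = 229.9² × 13.9 / (2 × 8,000) = 45.9169.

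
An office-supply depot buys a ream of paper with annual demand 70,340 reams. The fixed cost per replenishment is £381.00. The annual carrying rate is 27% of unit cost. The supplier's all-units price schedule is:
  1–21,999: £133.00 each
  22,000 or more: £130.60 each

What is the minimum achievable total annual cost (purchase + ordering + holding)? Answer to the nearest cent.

Holding cost per unit per year at price C is H = 0.27·C.
For each price level, check whether its EOQ is feasible; otherwise the best quantity at that price is the breakpoint.
EOQ at £133.00 = 1221.7 (feasible in tier 1): TC = 70,340×£133.00 + (70,340/1221.7)×381 + (1221.7/2)×0.27×£133.00 = £9,399,091.89.
EOQ at £130.60 = 1232.9 < 22000, so use break Q=22000: TC = 70,340×£130.60 + (70,340/22000.0)×381 + (22000.0/2)×0.27×£130.60 = £9,575,504.16.
Lowest total cost among the candidates is at Q = 1221.7.

TC* ≈ £9,399,091.89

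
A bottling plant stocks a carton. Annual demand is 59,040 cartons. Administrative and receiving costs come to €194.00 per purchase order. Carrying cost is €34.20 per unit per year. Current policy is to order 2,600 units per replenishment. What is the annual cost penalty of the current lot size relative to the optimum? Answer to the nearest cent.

EOQ = √(2DS/H) = √(2 × 59,040 × 194 / 34.2) ≈ 818.42.
Cost at Q* = (D/Q*)S + (Q*/2)H = √(2DSH) ≈ €27,989.95.
Cost at Q = 2,600: (59,040/2,600)×194 + (2,600/2)×34.2 = €4,405.29 + €44,460.00 = €48,865.29.
Excess = €48,865.29 − €27,989.95 = €20,875.34.

Extra cost ≈ €20,875.34 per year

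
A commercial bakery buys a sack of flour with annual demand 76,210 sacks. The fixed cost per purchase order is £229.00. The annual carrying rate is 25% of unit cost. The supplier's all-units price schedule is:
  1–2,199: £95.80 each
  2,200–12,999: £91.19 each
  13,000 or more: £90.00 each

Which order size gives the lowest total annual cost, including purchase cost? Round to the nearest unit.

Holding cost per unit per year at price C is H = 0.25·C.
Evaluate total cost at each tier's feasible EOQ or, if the EOQ is below the tier, at the tier's minimum quantity.
EOQ at £95.80 = 1207.2 (feasible in tier 1): TC = 76,210×£95.80 + (76,210/1207.2)×229 + (1207.2/2)×0.25×£95.80 = £7,329,830.89.
EOQ at £91.19 = 1237.4 < 2200, so use break Q=2200: TC = 76,210×£91.19 + (76,210/2200.0)×229 + (2200.0/2)×0.25×£91.19 = £6,982,599.92.
EOQ at £90.00 = 1245.5 < 13000, so use break Q=13000: TC = 76,210×£90.00 + (76,210/13000.0)×229 + (13000.0/2)×0.25×£90.00 = £7,006,492.47.
Lowest total cost is £6,982,599.92 at Q = 2200.0.

Q* ≈ 2,200 sacks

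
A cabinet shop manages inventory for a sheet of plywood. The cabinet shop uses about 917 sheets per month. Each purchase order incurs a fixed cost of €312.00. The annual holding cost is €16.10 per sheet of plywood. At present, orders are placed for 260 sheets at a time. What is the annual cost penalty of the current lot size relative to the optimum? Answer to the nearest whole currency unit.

Annual demand D = 917 × 12 = 11,004.
EOQ = √(2DS/H) = √(2 × 11,004 × 312 / 16.1) ≈ 653.06.
Cost at Q* = (D/Q*)S + (Q*/2)H = √(2DSH) ≈ €10,514.30.
Cost at Q = 260: (11,004/260)×312 + (260/2)×16.1 = €13,204.80 + €2,093.00 = €15,297.80.
Excess = €15,297.80 − €10,514.30 = €4,783.50.

Extra cost ≈ €4,783 per year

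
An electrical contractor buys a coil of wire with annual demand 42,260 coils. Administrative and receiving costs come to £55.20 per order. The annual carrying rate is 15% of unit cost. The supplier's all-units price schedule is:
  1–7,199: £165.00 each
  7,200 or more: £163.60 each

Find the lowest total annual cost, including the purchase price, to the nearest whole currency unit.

TC* ≈ £6,983,646

Holding cost per unit per year at price C is H = 0.15·C.
Candidates are each tier's EOQ (if it falls in that tier) and each price-break quantity.
EOQ at £165.00 = 434.2 (feasible in tier 1): TC = 42,260×£165.00 + (42,260/434.2)×55.2 + (434.2/2)×0.15×£165.00 = £6,983,645.75.
EOQ at £163.60 = 436.0 < 7200, so use break Q=7200: TC = 42,260×£163.60 + (42,260/7200.0)×55.2 + (7200.0/2)×0.15×£163.60 = £7,002,403.99.
Lowest total cost among the candidates is at Q = 434.2.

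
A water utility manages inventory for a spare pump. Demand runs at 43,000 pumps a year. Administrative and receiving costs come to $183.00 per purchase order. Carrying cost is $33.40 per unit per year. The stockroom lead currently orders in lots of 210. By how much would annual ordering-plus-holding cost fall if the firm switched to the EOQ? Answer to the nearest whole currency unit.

EOQ = √(2DS/H) = √(2 × 43,000 × 183 / 33.4) ≈ 686.44.
Cost at Q* = (D/Q*)S + (Q*/2)H = √(2DSH) ≈ $22,927.04.
Cost at Q = 210: (43,000/210)×183 + (210/2)×33.4 = $37,471.43 + $3,507.00 = $40,978.43.
Excess = $40,978.43 − $22,927.04 = $18,051.39.

Extra cost ≈ $18,051 per year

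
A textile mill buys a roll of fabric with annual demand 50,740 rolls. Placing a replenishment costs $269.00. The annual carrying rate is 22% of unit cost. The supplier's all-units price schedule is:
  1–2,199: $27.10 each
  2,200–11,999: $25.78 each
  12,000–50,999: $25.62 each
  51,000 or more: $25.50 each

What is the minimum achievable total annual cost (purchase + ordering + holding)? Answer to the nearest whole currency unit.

TC* ≈ $1,320,520

Holding cost per unit per year at price C is H = 0.22·C.
Evaluate total cost at each tier's feasible EOQ or, if the EOQ is below the tier, at the tier's minimum quantity.
EOQ at $27.10 = 2139.8 (feasible in tier 1): TC = 50,740×$27.10 + (50,740/2139.8)×269 + (2139.8/2)×0.22×$27.10 = $1,387,811.41.
EOQ at $25.78 = 2193.9 < 2200, so use break Q=2200: TC = 50,740×$25.78 + (50,740/2200.0)×269 + (2200.0/2)×0.22×$25.78 = $1,320,520.08.
EOQ at $25.62 = 2200.7 < 12000, so use break Q=12000: TC = 50,740×$25.62 + (50,740/12000.0)×269 + (12000.0/2)×0.22×$25.62 = $1,334,914.62.
EOQ at $25.50 = 2205.9 < 51000, so use break Q=51000: TC = 50,740×$25.50 + (50,740/51000.0)×269 + (51000.0/2)×0.22×$25.50 = $1,437,192.63.
Lowest total cost among the candidates is at Q = 2200.0.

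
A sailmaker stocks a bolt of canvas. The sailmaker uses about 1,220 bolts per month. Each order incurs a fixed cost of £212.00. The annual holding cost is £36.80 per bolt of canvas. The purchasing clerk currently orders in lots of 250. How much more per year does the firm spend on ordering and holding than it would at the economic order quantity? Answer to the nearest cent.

Extra cost ≈ £1,900.79 per year

Annual demand D = 1,220 × 12 = 14,640.
EOQ = √(2DS/H) = √(2 × 14,640 × 212 / 36.8) ≈ 410.70.
Cost at Q* = (D/Q*)S + (Q*/2)H = √(2DSH) ≈ £15,113.93.
Cost at Q = 250: (14,640/250)×212 + (250/2)×36.8 = £12,414.72 + £4,600.00 = £17,014.72.
Excess = £17,014.72 − £15,113.93 = £1,900.79.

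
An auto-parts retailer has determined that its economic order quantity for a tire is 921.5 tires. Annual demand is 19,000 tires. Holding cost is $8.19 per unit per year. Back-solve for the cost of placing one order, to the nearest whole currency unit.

S ≈ $183

Invert the EOQ relation Q*² = 2DS/H.
From Q* = √(2DS/H): S = Q*²H / (2D) = 921.5² × 8.19 / (2 × 19,000) = 183.0168.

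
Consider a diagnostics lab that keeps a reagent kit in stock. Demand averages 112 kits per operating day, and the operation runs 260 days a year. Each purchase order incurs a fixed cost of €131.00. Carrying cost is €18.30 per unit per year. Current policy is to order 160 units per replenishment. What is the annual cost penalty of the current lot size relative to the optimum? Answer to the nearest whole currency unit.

Annual demand D = 112 × 260 = 29,120.
EOQ = √(2DS/H) = √(2 × 29,120 × 131 / 18.3) ≈ 645.69.
Cost at Q* = (D/Q*)S + (Q*/2)H = √(2DSH) ≈ €11,816.04.
Cost at Q = 160: (29,120/160)×131 + (160/2)×18.3 = €23,842.00 + €1,464.00 = €25,306.00.
Excess = €25,306.00 − €11,816.04 = €13,489.96.

Extra cost ≈ €13,490 per year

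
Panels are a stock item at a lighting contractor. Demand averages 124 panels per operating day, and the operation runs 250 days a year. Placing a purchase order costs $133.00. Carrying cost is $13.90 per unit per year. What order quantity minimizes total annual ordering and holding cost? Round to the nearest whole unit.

Q* ≈ 770 panels

Annual demand D = 124 × 250 = 31,000.
EOQ = √(2DS / H) = √(2 × 31,000 × 133 / 13.9).
= √(8,246,000 / 13.9) = √593,237.4101 ≈ 770.219.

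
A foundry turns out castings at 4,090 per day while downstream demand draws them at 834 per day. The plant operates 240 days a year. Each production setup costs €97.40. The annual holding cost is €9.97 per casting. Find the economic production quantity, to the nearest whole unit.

Q* ≈ 2,216 castings

Annual demand D = 834 × 240 = 200,160.
Production build-up factor (1 − d/p) = 1 − 834/4,090 = 0.7961.
Q* = √(2DS / (H(1 − d/p))) = √(2 × 200,160 × 97.4 / (9.97 × 0.7961)).
= √(38,991,168 / 7.937) ≈ 2216.435.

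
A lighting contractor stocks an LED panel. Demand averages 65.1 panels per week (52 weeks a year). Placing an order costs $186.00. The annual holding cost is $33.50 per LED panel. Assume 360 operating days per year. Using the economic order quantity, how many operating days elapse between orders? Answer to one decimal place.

Annual demand D = 65.1 × 52 = 3,385.2.
Q* = √(2DS/H) = √(2 × 3,385.2 × 186 / 33.5) ≈ 193.88.
Cycle time = Q*/D × 360 = 193.88 / 3,385.2 × 360 ≈ 20.619 days.

T ≈ 20.6 days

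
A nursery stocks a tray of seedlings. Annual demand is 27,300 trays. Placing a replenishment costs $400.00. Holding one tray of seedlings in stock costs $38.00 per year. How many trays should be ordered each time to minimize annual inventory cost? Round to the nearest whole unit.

EOQ = √(2DS / H) = √(2 × 27,300 × 400 / 38).
= √(21,840,000 / 38) = √574,736.8421 ≈ 758.114.

Q* ≈ 758 trays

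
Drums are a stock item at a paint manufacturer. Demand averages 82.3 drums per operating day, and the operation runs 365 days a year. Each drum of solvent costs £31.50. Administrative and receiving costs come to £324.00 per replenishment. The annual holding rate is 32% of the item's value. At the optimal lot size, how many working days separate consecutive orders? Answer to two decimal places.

Annual demand D = 82.3 × 365 = 30,039.5.
Holding cost H = 0.32 × £31.50 = £10.0800 per unit per year.
The optimal lot size = √(2DS/H) = √(2 × 30,039.5 × 324 / 10.08) ≈ 1389.64.
Cycle time = Q*/D × 365 = 1389.64 / 30,039.5 × 365 ≈ 16.885 days.

T ≈ 16.89 days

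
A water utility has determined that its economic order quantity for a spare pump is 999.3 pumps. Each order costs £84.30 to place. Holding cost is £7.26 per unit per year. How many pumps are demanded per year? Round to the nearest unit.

D ≈ 43,000 pumps per year

Invert the EOQ relation Q*² = 2DS/H.
From Q* = √(2DS/H): D = Q*²H / (2S) = 999.3² × 7.26 / (2 × 84.3) = 43000.235.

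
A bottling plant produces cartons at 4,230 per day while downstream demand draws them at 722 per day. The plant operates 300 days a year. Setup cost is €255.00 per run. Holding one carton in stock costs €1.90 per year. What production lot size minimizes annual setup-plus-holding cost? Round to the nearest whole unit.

Q* ≈ 8,373 cartons

Annual demand D = 722 × 300 = 216,600.
Production build-up factor (1 − d/p) = 1 − 722/4,230 = 0.8293.
Q* = √(2DS / (H(1 − d/p))) = √(2 × 216,600 × 255 / (1.9 × 0.8293)).
= √(110,466,000 / 1.5757) ≈ 8372.939.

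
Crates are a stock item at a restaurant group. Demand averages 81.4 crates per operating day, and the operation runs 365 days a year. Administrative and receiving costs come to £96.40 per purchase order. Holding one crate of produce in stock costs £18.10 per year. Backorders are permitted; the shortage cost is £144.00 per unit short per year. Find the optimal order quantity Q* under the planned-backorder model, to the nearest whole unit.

Q* ≈ 597 crates

Annual demand D = 81.4 × 365 = 29,711.
With planned backorders, Q* = √(2DS/H) · √((H+B)/B).
√(2DS/H) = √(2 × 29,711 × 96.4 / 18.1) = 562.565.
√((H+B)/B) = √((18.1+144)/144) = 1.0610.
Q* ≈ 596.875.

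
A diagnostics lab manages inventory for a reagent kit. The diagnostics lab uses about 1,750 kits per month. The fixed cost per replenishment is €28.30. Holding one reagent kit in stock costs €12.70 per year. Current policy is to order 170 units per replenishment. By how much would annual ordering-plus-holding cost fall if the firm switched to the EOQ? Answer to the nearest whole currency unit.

Annual demand D = 1,750 × 12 = 21,000.
EOQ = √(2DS/H) = √(2 × 21,000 × 28.3 / 12.7) ≈ 305.93.
Cost at Q* = (D/Q*)S + (Q*/2)H = √(2DSH) ≈ €3,885.26.
Cost at Q = 170: (21,000/170)×28.3 + (170/2)×12.7 = €3,495.88 + €1,079.50 = €4,575.38.
Excess = €4,575.38 − €3,885.26 = €690.13.

Extra cost ≈ €690 per year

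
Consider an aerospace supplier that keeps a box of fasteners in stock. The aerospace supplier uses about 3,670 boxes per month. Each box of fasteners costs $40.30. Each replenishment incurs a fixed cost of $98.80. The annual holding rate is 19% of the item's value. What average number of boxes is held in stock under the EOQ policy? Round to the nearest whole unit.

Annual demand D = 3,670 × 12 = 44,040.
Holding cost H = 0.19 × $40.30 = $7.6570 per unit per year.
EOQ = √(2DS/H) = √(2 × 44,040 × 98.8 / 7.657) ≈ 1066.08.
Average inventory = Q*/2 ≈ 1066.08 / 2 = 533.038.

Average inventory ≈ 533 boxes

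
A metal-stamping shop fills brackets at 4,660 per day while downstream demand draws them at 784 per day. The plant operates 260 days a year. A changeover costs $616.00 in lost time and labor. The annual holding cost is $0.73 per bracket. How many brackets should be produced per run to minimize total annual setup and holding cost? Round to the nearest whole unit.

Q* ≈ 20,337 brackets

Annual demand D = 784 × 260 = 203,840.
Production build-up factor (1 − d/p) = 1 − 784/4,660 = 0.8318.
Q* = √(2DS / (H(1 − d/p))) = √(2 × 203,840 × 616 / (0.73 × 0.8318)).
= √(251,130,880 / 0.6072) ≈ 20337.132.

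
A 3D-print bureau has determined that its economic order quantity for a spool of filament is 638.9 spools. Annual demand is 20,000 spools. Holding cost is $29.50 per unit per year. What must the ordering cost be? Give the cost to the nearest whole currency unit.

Invert the EOQ relation Q*² = 2DS/H.
From Q* = √(2DS/H): S = Q*²H / (2D) = 638.9² × 29.5 / (2 × 20,000) = 301.0425.

S ≈ $301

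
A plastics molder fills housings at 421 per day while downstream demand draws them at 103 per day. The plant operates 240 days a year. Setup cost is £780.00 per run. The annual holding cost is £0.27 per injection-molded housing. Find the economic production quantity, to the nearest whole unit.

Q* ≈ 13,751 housings

Annual demand D = 103 × 240 = 24,720.
Production build-up factor (1 − d/p) = 1 − 103/421 = 0.7553.
Q* = √(2DS / (H(1 − d/p))) = √(2 × 24,720 × 780 / (0.27 × 0.7553)).
= √(38,563,200 / 0.2039) ≈ 13750.932.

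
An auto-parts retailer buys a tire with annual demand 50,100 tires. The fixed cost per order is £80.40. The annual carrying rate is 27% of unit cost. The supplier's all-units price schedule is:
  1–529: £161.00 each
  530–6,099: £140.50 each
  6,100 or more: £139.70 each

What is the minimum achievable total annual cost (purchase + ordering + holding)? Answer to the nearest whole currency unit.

TC* ≈ £7,056,703

Holding cost per unit per year at price C is H = 0.27·C.
For each price level, check whether its EOQ is feasible; otherwise the best quantity at that price is the breakpoint.
EOQ at £161.00 = 430.5 (feasible in tier 1): TC = 50,100×£161.00 + (50,100/430.5)×80.4 + (430.5/2)×0.27×£161.00 = £8,084,813.57.
EOQ at £140.50 = 460.8 < 530, so use break Q=530: TC = 50,100×£140.50 + (50,100/530.0)×80.4 + (530.0/2)×0.27×£140.50 = £7,056,702.85.
EOQ at £139.70 = 462.1 < 6100, so use break Q=6100: TC = 50,100×£139.70 + (50,100/6100.0)×80.4 + (6100.0/2)×0.27×£139.70 = £7,114,673.28.
Lowest total cost among the candidates is at Q = 530.0.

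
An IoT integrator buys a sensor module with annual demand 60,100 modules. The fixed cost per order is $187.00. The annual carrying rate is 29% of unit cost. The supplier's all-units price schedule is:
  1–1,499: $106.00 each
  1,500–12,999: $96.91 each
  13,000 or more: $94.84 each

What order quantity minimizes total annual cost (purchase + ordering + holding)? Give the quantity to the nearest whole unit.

Holding cost per unit per year at price C is H = 0.29·C.
Candidates are each tier's EOQ (if it falls in that tier) and each price-break quantity.
EOQ at $106.00 = 855.1 (feasible in tier 1): TC = 60,100×$106.00 + (60,100/855.1)×187 + (855.1/2)×0.29×$106.00 = $6,396,886.03.
EOQ at $96.91 = 894.3 < 1500, so use break Q=1500: TC = 60,100×$96.91 + (60,100/1500.0)×187 + (1500.0/2)×0.29×$96.91 = $5,852,861.39.
EOQ at $94.84 = 904.0 < 13000, so use break Q=13000: TC = 60,100×$94.84 + (60,100/13000.0)×187 + (13000.0/2)×0.29×$94.84 = $5,879,521.92.
Lowest total cost is $5,852,861.39 at Q = 1500.0.

Q* ≈ 1,500 modules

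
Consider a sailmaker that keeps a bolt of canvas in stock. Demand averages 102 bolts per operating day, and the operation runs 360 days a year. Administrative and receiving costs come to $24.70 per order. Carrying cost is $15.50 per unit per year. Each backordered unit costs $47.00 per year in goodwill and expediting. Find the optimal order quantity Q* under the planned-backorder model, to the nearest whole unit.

Q* ≈ 394 bolts

Annual demand D = 102 × 360 = 36,720.
With planned backorders, Q* = √(2DS/H) · √((H+B)/B).
√(2DS/H) = √(2 × 36,720 × 24.7 / 15.5) = 342.097.
√((H+B)/B) = √((15.5+47)/47) = 1.1532.
Q* ≈ 394.494.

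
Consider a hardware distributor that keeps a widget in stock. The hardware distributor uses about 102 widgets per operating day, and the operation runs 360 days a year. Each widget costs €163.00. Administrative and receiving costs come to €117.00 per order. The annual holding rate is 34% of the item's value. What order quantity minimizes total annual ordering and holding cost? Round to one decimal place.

Q* ≈ 393.8 widgets

Annual demand D = 102 × 360 = 36,720.
Holding cost H = 0.34 × €163.00 = €55.4200 per unit per year.
EOQ = √(2DS / H) = √(2 × 36,720 × 117 / 55.42).
= √(8,592,480 / 55.42) = √155,042.9448 ≈ 393.755.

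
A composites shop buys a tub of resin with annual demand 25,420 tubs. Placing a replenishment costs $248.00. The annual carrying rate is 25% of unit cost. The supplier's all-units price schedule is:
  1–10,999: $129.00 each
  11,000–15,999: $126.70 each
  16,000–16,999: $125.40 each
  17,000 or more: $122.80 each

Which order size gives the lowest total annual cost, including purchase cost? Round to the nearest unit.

Q* ≈ 625 tubs

Holding cost per unit per year at price C is H = 0.25·C.
Candidates are each tier's EOQ (if it falls in that tier) and each price-break quantity.
EOQ at $129.00 = 625.3 (feasible in tier 1): TC = 25,420×$129.00 + (25,420/625.3)×248 + (625.3/2)×0.25×$129.00 = $3,299,344.78.
EOQ at $126.70 = 630.9 < 11000, so use break Q=11000: TC = 25,420×$126.70 + (25,420/11000.0)×248 + (11000.0/2)×0.25×$126.70 = $3,395,499.61.
EOQ at $125.40 = 634.2 < 16000, so use break Q=16000: TC = 25,420×$125.40 + (25,420/16000.0)×248 + (16000.0/2)×0.25×$125.40 = $3,438,862.01.
EOQ at $122.80 = 640.9 < 17000, so use break Q=17000: TC = 25,420×$122.80 + (25,420/17000.0)×248 + (17000.0/2)×0.25×$122.80 = $3,382,896.83.
Lowest total cost is $3,299,344.78 at Q = 625.3.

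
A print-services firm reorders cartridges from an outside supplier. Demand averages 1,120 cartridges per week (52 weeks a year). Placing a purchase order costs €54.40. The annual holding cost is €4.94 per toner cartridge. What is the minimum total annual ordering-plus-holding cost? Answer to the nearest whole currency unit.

Annual demand D = 1,120 × 52 = 58,240.
EOQ = √(2DS/H) = √(2 × 58,240 × 54.4 / 4.94) ≈ 1132.56.
At the optimum the two cost components are equal, so total cost = 2·(Q*/2)H = Q*·H.
Minimum total = √(2DSH) = √(2 × 58,240 × 54.4 × 4.94) ≈ 5594.852.

TC* ≈ €5,595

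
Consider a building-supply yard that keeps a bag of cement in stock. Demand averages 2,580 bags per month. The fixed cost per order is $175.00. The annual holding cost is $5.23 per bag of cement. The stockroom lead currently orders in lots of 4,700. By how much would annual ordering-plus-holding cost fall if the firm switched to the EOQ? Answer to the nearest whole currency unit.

Annual demand D = 2,580 × 12 = 30,960.
EOQ = √(2DS/H) = √(2 × 30,960 × 175 / 5.23) ≈ 1439.41.
Cost at Q* = (D/Q*)S + (Q*/2)H = √(2DSH) ≈ $7,528.10.
Cost at Q = 4,700: (30,960/4,700)×175 + (4,700/2)×5.23 = $1,152.77 + $12,290.50 = $13,443.27.
Excess = $13,443.27 − $7,528.10 = $5,915.17.

Extra cost ≈ $5,915 per year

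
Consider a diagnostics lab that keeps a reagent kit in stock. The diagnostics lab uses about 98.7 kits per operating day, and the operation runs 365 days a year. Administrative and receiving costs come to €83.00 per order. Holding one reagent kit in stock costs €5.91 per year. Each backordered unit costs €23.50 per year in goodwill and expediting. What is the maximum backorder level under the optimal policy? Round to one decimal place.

Annual demand D = 98.7 × 365 = 36,025.5.
With planned backorders, Q* = √(2DS/H) · √((H+B)/B).
√(2DS/H) = √(2 × 36,025.5 × 83 / 5.91) = 1005.924.
√((H+B)/B) = √((5.91+23.5)/23.5) = 1.1187.
Q* ≈ 1125.327.
S* = Q* · H/(H+B) = 1125.327 × 5.91/29.41 ≈ 226.137.

S* ≈ 226.1 kits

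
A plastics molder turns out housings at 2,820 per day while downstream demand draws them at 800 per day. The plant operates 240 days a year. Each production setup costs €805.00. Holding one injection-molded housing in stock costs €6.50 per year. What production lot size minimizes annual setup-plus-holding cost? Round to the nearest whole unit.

Q* ≈ 8,148 housings

Annual demand D = 800 × 240 = 192,000.
Production build-up factor (1 − d/p) = 1 − 800/2,820 = 0.7163.
Q* = √(2DS / (H(1 − d/p))) = √(2 × 192,000 × 805 / (6.5 × 0.7163)).
= √(309,120,000 / 4.656) ≈ 8148.089.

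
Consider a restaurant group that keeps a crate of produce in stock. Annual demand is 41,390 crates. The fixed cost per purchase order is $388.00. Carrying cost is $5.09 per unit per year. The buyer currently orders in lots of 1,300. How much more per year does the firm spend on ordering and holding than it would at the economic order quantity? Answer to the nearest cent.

EOQ = √(2DS/H) = √(2 × 41,390 × 388 / 5.09) ≈ 2512.00.
Cost at Q* = (D/Q*)S + (Q*/2)H = √(2DSH) ≈ $12,786.08.
Cost at Q = 1,300: (41,390/1,300)×388 + (1,300/2)×5.09 = $12,353.32 + $3,308.50 = $15,661.82.
Excess = $15,661.82 − $12,786.08 = $2,875.74.

Extra cost ≈ $2,875.74 per year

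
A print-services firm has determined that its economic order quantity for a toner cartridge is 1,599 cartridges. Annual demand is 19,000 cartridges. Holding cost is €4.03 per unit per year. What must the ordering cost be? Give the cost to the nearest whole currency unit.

Invert the EOQ relation Q*² = 2DS/H.
From Q* = √(2DS/H): S = Q*²H / (2D) = 1,599² × 4.03 / (2 × 19,000) = 271.1555.

S ≈ €271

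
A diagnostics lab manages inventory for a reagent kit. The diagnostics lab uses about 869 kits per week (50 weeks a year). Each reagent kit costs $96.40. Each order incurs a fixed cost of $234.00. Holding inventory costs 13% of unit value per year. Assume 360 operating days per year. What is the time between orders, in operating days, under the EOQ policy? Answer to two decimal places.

Annual demand D = 869 × 50 = 43,450.
Holding cost H = 0.13 × $96.40 = $12.5320 per unit per year.
The optimal lot size = √(2DS/H) = √(2 × 43,450 × 234 / 12.532) ≈ 1273.82.
Cycle time = Q*/D × 360 = 1273.82 / 43,450 × 360 ≈ 10.554 days.

T ≈ 10.55 days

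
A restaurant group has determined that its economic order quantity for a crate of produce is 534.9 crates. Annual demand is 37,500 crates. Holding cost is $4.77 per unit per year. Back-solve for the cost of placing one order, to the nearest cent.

Squaring Q* = √(2DS/H) gives Q*² = 2DS/H.
From Q* = √(2DS/H): S = Q*²H / (2D) = 534.9² × 4.77 / (2 × 37,500) = 18.1971.

S ≈ $18.20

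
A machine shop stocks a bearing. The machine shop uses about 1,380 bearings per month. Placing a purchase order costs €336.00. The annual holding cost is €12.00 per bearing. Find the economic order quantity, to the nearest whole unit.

Q* ≈ 963 bearings

Annual demand D = 1,380 × 12 = 16,560.
EOQ = √(2DS / H) = √(2 × 16,560 × 336 / 12).
= √(11,128,320 / 12) = √927,360 ≈ 962.995.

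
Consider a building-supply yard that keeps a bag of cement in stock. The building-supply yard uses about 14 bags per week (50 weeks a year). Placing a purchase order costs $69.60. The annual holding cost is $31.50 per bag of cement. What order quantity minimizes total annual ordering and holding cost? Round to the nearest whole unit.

Q* ≈ 56 bags

Annual demand D = 14 × 50 = 700.
EOQ = √(2DS / H) = √(2 × 700 × 69.6 / 31.5).
= √(97,440 / 31.5) = √3,093.3333 ≈ 55.618.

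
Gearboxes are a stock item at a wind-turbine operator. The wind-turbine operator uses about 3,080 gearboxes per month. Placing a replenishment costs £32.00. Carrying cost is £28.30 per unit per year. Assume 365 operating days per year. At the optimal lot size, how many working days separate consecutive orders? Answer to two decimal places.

Annual demand D = 3,080 × 12 = 36,960.
Q* = √(2DS/H) = √(2 × 36,960 × 32 / 28.3) ≈ 289.11.
Cycle time = Q*/D × 365 = 289.11 / 36,960 × 365 ≈ 2.855 days.

T ≈ 2.86 days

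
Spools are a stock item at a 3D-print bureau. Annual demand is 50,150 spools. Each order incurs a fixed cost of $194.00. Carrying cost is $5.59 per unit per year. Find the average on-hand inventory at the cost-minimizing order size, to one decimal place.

Q* = √(2DS/H) = √(2 × 50,150 × 194 / 5.59) ≈ 1865.72.
Average inventory = Q*/2 ≈ 1865.72 / 2 = 932.858.

Average inventory ≈ 932.9 spools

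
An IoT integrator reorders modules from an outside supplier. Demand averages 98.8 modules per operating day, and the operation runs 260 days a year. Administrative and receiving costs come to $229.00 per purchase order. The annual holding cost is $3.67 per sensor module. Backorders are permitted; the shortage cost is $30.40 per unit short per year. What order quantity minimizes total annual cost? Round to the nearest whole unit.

Q* ≈ 1,895 modules

Annual demand D = 98.8 × 260 = 25,688.
With planned backorders, Q* = √(2DS/H) · √((H+B)/B).
√(2DS/H) = √(2 × 25,688 × 229 / 3.67) = 1790.461.
√((H+B)/B) = √((3.67+30.4)/30.4) = 1.0586.
Q* ≈ 1895.458.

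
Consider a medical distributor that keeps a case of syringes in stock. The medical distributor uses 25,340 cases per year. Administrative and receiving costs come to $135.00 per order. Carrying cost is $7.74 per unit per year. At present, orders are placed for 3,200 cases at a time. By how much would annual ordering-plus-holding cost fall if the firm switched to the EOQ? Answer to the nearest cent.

Extra cost ≈ $6,175.98 per year

EOQ = √(2DS/H) = √(2 × 25,340 × 135 / 7.74) ≈ 940.19.
Cost at Q* = (D/Q*)S + (Q*/2)H = √(2DSH) ≈ $7,277.06.
Cost at Q = 3,200: (25,340/3,200)×135 + (3,200/2)×7.74 = $1,069.03 + $12,384.00 = $13,453.03.
Excess = $13,453.03 − $7,277.06 = $6,175.98.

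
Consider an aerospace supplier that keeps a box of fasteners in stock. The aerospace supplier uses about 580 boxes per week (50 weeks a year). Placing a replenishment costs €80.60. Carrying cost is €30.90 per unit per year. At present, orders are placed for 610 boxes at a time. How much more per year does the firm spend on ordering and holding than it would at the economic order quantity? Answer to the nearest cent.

Extra cost ≈ €1,237.51 per year

Annual demand D = 580 × 50 = 29,000.
EOQ = √(2DS/H) = √(2 × 29,000 × 80.6 / 30.9) ≈ 388.96.
Cost at Q* = (D/Q*)S + (Q*/2)H = √(2DSH) ≈ €12,018.79.
Cost at Q = 610: (29,000/610)×80.6 + (610/2)×30.9 = €3,831.80 + €9,424.50 = €13,256.30.
Excess = €13,256.30 − €12,018.79 = €1,237.51.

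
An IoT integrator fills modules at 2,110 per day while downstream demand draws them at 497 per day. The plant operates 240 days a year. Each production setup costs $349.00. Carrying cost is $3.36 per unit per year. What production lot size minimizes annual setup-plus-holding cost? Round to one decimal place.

Q* ≈ 5,693.3 modules

Annual demand D = 497 × 240 = 119,280.
Production build-up factor (1 − d/p) = 1 − 497/2,110 = 0.7645.
Q* = √(2DS / (H(1 − d/p))) = √(2 × 119,280 × 349 / (3.36 × 0.7645)).
= √(83,257,440 / 2.5686) ≈ 5693.324.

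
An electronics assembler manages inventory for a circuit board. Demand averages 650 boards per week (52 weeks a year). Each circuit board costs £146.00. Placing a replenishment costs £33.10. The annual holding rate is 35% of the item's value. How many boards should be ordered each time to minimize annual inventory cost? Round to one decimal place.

Q* ≈ 209.3 boards

Annual demand D = 650 × 52 = 33,800.
Holding cost H = 0.35 × £146.00 = £51.1000 per unit per year.
EOQ = √(2DS / H) = √(2 × 33,800 × 33.1 / 51.1).
= √(2,237,560 / 51.1) = √43,787.8669 ≈ 209.256.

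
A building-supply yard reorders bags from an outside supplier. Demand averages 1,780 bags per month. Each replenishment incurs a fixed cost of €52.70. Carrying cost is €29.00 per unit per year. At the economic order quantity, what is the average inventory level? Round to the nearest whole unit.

Average inventory ≈ 139 bags

Annual demand D = 1,780 × 12 = 21,360.
EOQ = √(2DS/H) = √(2 × 21,360 × 52.7 / 29) ≈ 278.63.
Average inventory = Q*/2 ≈ 278.63 / 2 = 139.313.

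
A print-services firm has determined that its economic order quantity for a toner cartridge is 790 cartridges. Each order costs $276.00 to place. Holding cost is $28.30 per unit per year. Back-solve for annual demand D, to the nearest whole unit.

D ≈ 31,996 cartridges per year

Invert the EOQ relation Q*² = 2DS/H.
From Q* = √(2DS/H): D = Q*²H / (2S) = 790² × 28.3 / (2 × 276) = 31996.431.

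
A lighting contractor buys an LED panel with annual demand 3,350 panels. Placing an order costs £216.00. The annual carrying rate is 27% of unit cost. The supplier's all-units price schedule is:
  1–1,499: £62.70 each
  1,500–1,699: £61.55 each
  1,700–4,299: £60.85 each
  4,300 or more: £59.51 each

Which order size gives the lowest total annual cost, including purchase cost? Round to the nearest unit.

Holding cost per unit per year at price C is H = 0.27·C.
Evaluate total cost at each tier's feasible EOQ or, if the EOQ is below the tier, at the tier's minimum quantity.
EOQ at £62.70 = 292.4 (feasible in tier 1): TC = 3,350×£62.70 + (3,350/292.4)×216 + (292.4/2)×0.27×£62.70 = £214,994.71.
EOQ at £61.55 = 295.1 < 1500, so use break Q=1500: TC = 3,350×£61.55 + (3,350/1500.0)×216 + (1500.0/2)×0.27×£61.55 = £219,138.77.
EOQ at £60.85 = 296.8 < 1700, so use break Q=1700: TC = 3,350×£60.85 + (3,350/1700.0)×216 + (1700.0/2)×0.27×£60.85 = £218,238.22.
EOQ at £59.51 = 300.1 < 4300, so use break Q=4300: TC = 3,350×£59.51 + (3,350/4300.0)×216 + (4300.0/2)×0.27×£59.51 = £234,072.33.
Lowest total cost is £214,994.71 at Q = 292.4.

Q* ≈ 292 panels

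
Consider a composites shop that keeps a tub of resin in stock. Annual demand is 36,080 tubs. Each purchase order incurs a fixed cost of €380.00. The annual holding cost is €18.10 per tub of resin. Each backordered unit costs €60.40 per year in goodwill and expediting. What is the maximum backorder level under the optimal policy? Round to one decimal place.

S* ≈ 323.5 tubs

With planned backorders, Q* = √(2DS/H) · √((H+B)/B).
√(2DS/H) = √(2 × 36,080 × 380 / 18.1) = 1230.838.
√((H+B)/B) = √((18.1+60.4)/60.4) = 1.1400.
Q* ≈ 1403.192.
S* = Q* · H/(H+B) = 1403.192 × 18.1/78.5 ≈ 323.539.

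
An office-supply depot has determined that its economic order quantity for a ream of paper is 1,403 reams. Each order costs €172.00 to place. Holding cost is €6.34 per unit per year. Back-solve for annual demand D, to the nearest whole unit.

Squaring Q* = √(2DS/H) gives Q*² = 2DS/H.
From Q* = √(2DS/H): D = Q*²H / (2S) = 1,403² × 6.34 / (2 × 172) = 36278.236.

D ≈ 36,278 reams per year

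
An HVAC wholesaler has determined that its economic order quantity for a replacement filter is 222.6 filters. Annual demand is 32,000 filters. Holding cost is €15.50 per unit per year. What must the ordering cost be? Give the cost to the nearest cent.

S ≈ €12.00

Invert the EOQ relation Q*² = 2DS/H.
From Q* = √(2DS/H): S = Q*²H / (2D) = 222.6² × 15.5 / (2 × 32,000) = 12.0006.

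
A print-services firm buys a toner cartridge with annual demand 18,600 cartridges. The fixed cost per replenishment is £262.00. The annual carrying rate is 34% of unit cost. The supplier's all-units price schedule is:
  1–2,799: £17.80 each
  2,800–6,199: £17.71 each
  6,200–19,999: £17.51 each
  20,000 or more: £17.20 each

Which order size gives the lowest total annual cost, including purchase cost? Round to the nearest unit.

Holding cost per unit per year at price C is H = 0.34·C.
For each price level, check whether its EOQ is feasible; otherwise the best quantity at that price is the breakpoint.
EOQ at £17.80 = 1269.0 (feasible in tier 1): TC = 18,600×£17.80 + (18,600/1269.0)×262 + (1269.0/2)×0.34×£17.80 = £338,760.18.
EOQ at £17.71 = 1272.3 < 2800, so use break Q=2800: TC = 18,600×£17.71 + (18,600/2800.0)×262 + (2800.0/2)×0.34×£17.71 = £339,576.39.
EOQ at £17.51 = 1279.5 < 6200, so use break Q=6200: TC = 18,600×£17.51 + (18,600/6200.0)×262 + (6200.0/2)×0.34×£17.51 = £344,927.54.
EOQ at £17.20 = 1291.0 < 20000, so use break Q=20000: TC = 18,600×£17.20 + (18,600/20000.0)×262 + (20000.0/2)×0.34×£17.20 = £378,643.66.
Lowest total cost is £338,760.18 at Q = 1269.0.

Q* ≈ 1,269 cartridges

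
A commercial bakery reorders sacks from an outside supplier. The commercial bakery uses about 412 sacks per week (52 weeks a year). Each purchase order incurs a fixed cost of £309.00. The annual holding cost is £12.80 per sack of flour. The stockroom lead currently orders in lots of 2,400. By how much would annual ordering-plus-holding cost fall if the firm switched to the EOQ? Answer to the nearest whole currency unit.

Annual demand D = 412 × 52 = 21,424.
EOQ = √(2DS/H) = √(2 × 21,424 × 309 / 12.8) ≈ 1017.04.
Cost at Q* = (D/Q*)S + (Q*/2)H = √(2DSH) ≈ £13,018.16.
Cost at Q = 2,400: (21,424/2,400)×309 + (2,400/2)×12.8 = £2,758.34 + £15,360.00 = £18,118.34.
Excess = £18,118.34 − £13,018.16 = £5,100.18.

Extra cost ≈ £5,100 per year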